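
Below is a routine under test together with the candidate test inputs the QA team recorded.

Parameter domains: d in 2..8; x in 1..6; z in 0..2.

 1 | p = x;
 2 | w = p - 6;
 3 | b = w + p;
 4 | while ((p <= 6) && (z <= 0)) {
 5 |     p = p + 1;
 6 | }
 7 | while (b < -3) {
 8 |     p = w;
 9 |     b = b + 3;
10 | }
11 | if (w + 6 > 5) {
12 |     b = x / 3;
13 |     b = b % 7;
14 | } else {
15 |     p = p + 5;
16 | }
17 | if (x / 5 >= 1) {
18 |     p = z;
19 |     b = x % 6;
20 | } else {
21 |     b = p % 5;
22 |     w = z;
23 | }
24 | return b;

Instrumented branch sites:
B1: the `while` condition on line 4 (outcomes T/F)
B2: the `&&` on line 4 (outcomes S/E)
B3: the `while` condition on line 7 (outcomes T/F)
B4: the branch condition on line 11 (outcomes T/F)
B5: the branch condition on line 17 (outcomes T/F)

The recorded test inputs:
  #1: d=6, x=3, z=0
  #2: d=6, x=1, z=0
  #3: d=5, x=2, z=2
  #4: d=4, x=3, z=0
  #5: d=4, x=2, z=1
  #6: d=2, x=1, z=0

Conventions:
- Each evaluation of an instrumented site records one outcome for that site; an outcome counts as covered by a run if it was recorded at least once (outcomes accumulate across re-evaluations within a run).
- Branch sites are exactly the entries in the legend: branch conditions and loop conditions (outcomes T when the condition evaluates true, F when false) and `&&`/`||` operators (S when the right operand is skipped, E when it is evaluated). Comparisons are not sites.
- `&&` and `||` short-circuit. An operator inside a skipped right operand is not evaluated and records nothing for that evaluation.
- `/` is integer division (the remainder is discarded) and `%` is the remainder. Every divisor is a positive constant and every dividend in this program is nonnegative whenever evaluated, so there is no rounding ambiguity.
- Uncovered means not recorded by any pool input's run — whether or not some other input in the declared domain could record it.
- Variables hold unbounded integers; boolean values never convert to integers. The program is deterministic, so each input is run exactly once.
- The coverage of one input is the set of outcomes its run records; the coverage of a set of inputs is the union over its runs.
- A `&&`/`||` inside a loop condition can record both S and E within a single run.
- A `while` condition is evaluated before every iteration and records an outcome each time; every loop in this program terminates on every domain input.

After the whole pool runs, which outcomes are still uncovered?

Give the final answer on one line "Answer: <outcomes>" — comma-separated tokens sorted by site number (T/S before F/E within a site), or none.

input #1, d=6, x=3, z=0: outcomes B1=T, B1=F, B2=S, B2=E, B3=F, B4=F, B5=F
input #2, d=6, x=1, z=0: outcomes B1=T, B1=F, B2=S, B2=E, B3=T, B3=F, B4=F, B5=F
input #3, d=5, x=2, z=2: outcomes B1=F, B2=E, B3=F, B4=F, B5=F
input #4, d=4, x=3, z=0: outcomes B1=T, B1=F, B2=S, B2=E, B3=F, B4=F, B5=F
input #5, d=4, x=2, z=1: outcomes B1=F, B2=E, B3=F, B4=F, B5=F
input #6, d=2, x=1, z=0: outcomes B1=T, B1=F, B2=S, B2=E, B3=T, B3=F, B4=F, B5=F
union over the pool: B1=T, B1=F, B2=S, B2=E, B3=T, B3=F, B4=F, B5=F
uncovered (2 of 10): B4=T, B5=T

Answer: B4=T, B5=T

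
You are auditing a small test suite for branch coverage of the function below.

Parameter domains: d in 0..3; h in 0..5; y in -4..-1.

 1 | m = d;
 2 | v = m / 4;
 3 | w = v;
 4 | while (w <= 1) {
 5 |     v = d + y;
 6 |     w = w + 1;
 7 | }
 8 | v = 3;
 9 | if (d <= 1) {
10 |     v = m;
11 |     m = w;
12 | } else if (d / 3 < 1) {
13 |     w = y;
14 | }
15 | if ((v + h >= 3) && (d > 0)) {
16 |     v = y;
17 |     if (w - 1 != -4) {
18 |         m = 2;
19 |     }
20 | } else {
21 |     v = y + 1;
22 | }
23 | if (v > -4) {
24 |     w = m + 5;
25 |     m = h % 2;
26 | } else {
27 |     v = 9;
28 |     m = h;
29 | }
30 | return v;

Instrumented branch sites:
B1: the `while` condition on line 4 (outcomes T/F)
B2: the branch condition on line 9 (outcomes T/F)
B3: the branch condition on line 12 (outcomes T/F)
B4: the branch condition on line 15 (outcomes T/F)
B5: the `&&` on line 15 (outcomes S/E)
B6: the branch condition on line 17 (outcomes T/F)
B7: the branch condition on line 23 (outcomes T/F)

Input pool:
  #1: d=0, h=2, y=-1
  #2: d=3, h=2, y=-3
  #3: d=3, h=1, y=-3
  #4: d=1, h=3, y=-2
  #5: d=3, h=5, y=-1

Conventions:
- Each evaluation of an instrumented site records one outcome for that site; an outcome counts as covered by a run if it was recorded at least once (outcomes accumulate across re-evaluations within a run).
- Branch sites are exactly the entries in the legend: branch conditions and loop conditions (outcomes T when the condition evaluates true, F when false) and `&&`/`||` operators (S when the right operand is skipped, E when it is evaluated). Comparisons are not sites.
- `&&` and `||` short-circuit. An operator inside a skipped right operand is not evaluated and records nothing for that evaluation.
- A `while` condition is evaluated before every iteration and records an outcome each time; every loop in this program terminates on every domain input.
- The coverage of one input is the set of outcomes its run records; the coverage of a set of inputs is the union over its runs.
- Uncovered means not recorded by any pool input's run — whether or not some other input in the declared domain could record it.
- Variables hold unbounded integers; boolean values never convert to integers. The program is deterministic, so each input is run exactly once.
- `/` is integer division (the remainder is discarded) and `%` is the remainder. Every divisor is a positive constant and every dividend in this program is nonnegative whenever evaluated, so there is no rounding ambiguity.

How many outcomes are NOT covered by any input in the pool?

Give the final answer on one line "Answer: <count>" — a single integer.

run #1 (d=0, h=2, y=-1) runs B1->T, B1->T, B1->F, B2->T, B5->S, B4->F, B7->T; records B1=T, B1=F, B2=T, B4=F, B5=S, B7=T
run #2 (d=3, h=2, y=-3) runs B1->T, B1->T, B1->F, B2->F, B3->F, B5->E, B4->T, B6->T, B7->T; records B1=T, B1=F, B2=F, B3=F, B4=T, B5=E, B6=T, B7=T
run #3 (d=3, h=1, y=-3) runs B1->T, B1->T, B1->F, B2->F, B3->F, B5->E, B4->T, B6->T, B7->T; records B1=T, B1=F, B2=F, B3=F, B4=T, B5=E, B6=T, B7=T
run #4 (d=1, h=3, y=-2) runs B1->T, B1->T, B1->F, B2->T, B5->E, B4->T, B6->T, B7->T; records B1=T, B1=F, B2=T, B4=T, B5=E, B6=T, B7=T
run #5 (d=3, h=5, y=-1) runs B1->T, B1->T, B1->F, B2->F, B3->F, B5->E, B4->T, B6->T, B7->T; records B1=T, B1=F, B2=F, B3=F, B4=T, B5=E, B6=T, B7=T
union over the pool: B1=T, B1=F, B2=T, B2=F, B3=F, B4=T, B4=F, B5=S, B5=E, B6=T, B7=T
uncovered (3 of 14): B3=T, B6=F, B7=F

Answer: 3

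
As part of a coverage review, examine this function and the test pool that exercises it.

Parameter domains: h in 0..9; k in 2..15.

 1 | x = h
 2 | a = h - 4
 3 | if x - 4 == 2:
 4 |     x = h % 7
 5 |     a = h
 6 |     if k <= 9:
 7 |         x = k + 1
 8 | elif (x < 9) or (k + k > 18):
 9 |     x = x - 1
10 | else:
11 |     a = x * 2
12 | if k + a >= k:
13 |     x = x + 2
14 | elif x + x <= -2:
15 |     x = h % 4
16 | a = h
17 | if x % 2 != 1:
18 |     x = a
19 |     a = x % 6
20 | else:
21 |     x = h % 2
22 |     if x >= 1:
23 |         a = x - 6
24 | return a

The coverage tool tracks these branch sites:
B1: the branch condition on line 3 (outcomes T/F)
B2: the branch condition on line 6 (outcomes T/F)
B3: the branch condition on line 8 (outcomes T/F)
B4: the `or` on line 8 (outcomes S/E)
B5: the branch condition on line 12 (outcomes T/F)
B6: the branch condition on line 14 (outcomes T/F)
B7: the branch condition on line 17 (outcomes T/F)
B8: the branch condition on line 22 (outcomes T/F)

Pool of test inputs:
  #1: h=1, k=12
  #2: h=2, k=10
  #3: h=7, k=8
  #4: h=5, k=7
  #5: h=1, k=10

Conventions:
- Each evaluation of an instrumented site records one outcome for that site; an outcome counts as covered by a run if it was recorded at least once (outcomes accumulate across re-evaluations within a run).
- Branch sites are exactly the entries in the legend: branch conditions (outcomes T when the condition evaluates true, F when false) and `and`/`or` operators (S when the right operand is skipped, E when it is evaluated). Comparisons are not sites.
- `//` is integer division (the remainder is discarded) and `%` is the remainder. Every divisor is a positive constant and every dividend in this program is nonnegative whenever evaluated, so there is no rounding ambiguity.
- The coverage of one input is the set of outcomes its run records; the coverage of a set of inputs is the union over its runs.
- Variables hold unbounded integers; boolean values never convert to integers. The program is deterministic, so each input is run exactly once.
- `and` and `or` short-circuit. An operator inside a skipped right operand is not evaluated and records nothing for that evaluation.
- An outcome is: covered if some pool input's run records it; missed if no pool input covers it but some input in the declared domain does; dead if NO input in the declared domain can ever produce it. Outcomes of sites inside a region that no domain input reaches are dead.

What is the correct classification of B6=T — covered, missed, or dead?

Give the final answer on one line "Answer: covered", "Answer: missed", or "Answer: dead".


no pool input records B6=T
but domain input (h=0, k=2) does record it -> reachable, so missed
Answer: missed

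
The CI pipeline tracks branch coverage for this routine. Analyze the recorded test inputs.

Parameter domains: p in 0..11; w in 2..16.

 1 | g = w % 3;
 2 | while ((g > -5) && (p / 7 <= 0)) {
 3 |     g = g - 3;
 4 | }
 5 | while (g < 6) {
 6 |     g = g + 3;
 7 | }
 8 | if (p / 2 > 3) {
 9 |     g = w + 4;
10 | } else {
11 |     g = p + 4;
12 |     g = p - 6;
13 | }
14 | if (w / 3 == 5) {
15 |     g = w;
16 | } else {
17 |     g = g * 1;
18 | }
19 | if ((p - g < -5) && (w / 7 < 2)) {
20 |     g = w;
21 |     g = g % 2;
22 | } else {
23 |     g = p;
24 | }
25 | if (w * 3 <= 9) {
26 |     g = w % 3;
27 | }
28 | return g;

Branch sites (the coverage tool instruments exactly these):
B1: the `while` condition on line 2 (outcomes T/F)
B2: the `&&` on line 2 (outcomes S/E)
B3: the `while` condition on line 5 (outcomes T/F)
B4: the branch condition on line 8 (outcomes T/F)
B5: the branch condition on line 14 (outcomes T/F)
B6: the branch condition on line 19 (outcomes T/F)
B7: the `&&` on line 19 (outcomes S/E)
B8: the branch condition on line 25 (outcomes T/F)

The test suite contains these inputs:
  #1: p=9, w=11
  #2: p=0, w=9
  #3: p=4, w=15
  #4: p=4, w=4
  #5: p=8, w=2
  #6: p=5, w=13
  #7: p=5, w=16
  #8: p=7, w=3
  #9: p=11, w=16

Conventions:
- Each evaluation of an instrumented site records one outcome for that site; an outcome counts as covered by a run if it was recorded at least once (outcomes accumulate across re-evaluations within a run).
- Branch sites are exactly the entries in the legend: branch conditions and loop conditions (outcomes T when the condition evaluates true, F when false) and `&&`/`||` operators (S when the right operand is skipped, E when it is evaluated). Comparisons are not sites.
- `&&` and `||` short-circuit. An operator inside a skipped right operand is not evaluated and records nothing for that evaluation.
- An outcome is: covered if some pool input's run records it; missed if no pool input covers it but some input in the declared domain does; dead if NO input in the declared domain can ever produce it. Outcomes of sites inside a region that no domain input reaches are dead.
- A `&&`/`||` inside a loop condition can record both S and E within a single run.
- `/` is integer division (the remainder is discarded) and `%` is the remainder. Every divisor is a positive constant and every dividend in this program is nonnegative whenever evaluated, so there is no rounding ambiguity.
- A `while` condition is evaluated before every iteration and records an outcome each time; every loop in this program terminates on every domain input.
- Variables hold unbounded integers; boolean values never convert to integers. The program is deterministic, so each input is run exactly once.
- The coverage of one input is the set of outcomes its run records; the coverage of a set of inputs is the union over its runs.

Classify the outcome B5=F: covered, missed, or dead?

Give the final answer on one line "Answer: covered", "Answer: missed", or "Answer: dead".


B5=F is recorded by pool input(s) 1, 2, 4, 5, 6, 8 -> covered
Answer: covered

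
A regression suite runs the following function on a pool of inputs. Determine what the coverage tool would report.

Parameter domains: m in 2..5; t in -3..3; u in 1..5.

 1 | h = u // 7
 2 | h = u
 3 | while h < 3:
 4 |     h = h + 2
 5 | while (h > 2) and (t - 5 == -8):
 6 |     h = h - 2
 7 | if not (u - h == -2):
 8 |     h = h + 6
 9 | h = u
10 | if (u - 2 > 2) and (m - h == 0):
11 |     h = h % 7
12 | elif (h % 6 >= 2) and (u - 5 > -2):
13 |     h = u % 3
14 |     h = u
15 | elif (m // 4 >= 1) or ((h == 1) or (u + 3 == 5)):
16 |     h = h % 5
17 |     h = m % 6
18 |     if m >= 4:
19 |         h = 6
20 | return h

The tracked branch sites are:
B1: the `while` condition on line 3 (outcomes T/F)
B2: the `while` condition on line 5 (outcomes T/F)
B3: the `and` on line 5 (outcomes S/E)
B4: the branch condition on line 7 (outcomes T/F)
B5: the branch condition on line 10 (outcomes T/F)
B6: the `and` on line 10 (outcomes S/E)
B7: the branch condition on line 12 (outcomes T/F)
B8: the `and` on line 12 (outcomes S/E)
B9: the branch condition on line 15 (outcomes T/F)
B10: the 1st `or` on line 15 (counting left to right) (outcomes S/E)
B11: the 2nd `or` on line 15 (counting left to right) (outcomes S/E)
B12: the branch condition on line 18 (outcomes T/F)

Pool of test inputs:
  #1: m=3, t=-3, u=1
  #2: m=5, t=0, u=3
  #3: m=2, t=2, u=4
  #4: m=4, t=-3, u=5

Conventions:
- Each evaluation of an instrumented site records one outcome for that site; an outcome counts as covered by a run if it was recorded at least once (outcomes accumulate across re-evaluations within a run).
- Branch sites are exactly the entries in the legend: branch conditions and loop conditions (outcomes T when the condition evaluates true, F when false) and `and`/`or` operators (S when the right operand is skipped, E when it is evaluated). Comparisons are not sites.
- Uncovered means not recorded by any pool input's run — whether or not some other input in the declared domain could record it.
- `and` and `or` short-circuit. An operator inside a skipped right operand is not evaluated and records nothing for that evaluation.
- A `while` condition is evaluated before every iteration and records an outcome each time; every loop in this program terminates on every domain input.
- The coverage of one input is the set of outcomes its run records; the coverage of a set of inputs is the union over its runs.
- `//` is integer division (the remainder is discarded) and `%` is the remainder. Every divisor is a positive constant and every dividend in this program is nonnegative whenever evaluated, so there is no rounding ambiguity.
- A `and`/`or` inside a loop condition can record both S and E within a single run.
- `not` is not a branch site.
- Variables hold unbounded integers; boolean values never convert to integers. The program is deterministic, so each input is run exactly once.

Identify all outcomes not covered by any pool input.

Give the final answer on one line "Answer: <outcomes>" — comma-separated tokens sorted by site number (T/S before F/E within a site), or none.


input #1 (m=3, t=-3, u=1): covers B1=T, B1=F, B2=T, B2=F, B3=S, B3=E, B4=T, B5=F, B6=S, B7=F, B8=S, B9=T, B10=E, B11=S, B12=F
input #2 (m=5, t=0, u=3): covers B1=F, B2=F, B3=E, B4=T, B5=F, B6=S, B7=F, B8=E, B9=T, B10=S, B12=T
input #3 (m=2, t=2, u=4): covers B1=F, B2=F, B3=E, B4=T, B5=F, B6=S, B7=T, B8=E
input #4 (m=4, t=-3, u=5): covers B1=F, B2=T, B2=F, B3=S, B3=E, B4=T, B5=F, B6=E, B7=T, B8=E
union over the pool: B1=T, B1=F, B2=T, B2=F, B3=S, B3=E, B4=T, B5=F, B6=S, B6=E, B7=T, B7=F, B8=S, B8=E, B9=T, B10=S, B10=E, B11=S, B12=T, B12=F
uncovered (4 of 24): B4=F, B5=T, B9=F, B11=E
Answer: B4=F, B5=T, B9=F, B11=E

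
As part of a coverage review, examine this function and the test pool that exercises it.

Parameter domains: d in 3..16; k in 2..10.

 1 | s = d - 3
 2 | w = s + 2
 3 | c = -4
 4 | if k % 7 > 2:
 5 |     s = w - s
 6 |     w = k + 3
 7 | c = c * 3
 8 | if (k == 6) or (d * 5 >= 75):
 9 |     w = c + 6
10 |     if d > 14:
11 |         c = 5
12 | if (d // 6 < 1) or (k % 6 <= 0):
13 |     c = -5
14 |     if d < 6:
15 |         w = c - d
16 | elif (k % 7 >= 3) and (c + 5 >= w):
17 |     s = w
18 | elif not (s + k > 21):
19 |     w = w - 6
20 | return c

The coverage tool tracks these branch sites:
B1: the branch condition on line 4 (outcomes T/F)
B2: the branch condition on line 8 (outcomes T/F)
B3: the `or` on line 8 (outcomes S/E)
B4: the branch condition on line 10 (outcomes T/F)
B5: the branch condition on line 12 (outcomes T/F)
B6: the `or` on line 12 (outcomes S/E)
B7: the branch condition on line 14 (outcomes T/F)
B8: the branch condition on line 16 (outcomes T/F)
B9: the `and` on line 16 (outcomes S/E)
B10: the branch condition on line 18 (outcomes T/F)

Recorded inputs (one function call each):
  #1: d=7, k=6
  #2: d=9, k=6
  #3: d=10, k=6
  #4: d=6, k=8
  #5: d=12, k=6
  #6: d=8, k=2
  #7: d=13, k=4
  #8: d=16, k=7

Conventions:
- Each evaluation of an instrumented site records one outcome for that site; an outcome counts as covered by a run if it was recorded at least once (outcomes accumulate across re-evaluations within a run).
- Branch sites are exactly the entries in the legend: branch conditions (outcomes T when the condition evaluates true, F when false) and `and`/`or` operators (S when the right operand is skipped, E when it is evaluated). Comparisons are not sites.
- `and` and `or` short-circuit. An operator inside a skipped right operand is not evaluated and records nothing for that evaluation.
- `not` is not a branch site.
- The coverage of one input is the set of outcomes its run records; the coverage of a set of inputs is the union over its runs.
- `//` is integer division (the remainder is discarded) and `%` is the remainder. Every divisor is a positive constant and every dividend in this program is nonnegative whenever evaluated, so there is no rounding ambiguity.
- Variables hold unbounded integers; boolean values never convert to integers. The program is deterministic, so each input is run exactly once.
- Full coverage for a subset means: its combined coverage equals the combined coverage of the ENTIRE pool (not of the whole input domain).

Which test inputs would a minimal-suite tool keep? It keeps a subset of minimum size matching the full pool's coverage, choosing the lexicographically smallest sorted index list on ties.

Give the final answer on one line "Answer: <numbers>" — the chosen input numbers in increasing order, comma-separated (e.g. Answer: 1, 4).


input #1, d=7, k=6: events B1->T, B3->S, B2->T, B4->F, B6->E, B5->T, B7->F; outcomes B1=T, B2=T, B3=S, B4=F, B5=T, B6=E, B7=F
input #2, d=9, k=6: events B1->T, B3->S, B2->T, B4->F, B6->E, B5->T, B7->F; outcomes B1=T, B2=T, B3=S, B4=F, B5=T, B6=E, B7=F
input #3, d=10, k=6: events B1->T, B3->S, B2->T, B4->F, B6->E, B5->T, B7->F; outcomes B1=T, B2=T, B3=S, B4=F, B5=T, B6=E, B7=F
input #4, d=6, k=8: events B1->F, B3->E, B2->F, B6->E, B5->F, B9->S, B8->F, B10->T; outcomes B1=F, B2=F, B3=E, B5=F, B6=E, B8=F, B9=S, B10=T
input #5, d=12, k=6: events B1->T, B3->S, B2->T, B4->F, B6->E, B5->T, B7->F; outcomes B1=T, B2=T, B3=S, B4=F, B5=T, B6=E, B7=F
input #6, d=8, k=2: events B1->F, B3->E, B2->F, B6->E, B5->F, B9->S, B8->F, B10->T; outcomes B1=F, B2=F, B3=E, B5=F, B6=E, B8=F, B9=S, B10=T
input #7, d=13, k=4: events B1->T, B3->E, B2->F, B6->E, B5->F, B9->E, B8->F, B10->T; outcomes B1=T, B2=F, B3=E, B5=F, B6=E, B8=F, B9=E, B10=T
input #8, d=16, k=7: events B1->F, B3->E, B2->T, B4->T, B6->E, B5->F, B9->S, B8->F, B10->T; outcomes B1=F, B2=T, B3=E, B4=T, B5=F, B6=E, B8=F, B9=S, B10=T
together the pool reaches 16 outcomes: B1=T, B1=F, B2=T, B2=F, B3=S, B3=E, B4=T, B4=F, B5=T, B5=F, B6=E, B7=F, B8=F, B9=S, B9=E, B10=T
size 1 is not enough: best union over all size-1 subsets is 9/16
size 2 is not enough: best union over all size-2 subsets is 14/16
inputs {1, 7, 8} (size 3) cover everything; no size-3 subset with a lexicographically smaller index list covers all 16
Answer: 1, 7, 8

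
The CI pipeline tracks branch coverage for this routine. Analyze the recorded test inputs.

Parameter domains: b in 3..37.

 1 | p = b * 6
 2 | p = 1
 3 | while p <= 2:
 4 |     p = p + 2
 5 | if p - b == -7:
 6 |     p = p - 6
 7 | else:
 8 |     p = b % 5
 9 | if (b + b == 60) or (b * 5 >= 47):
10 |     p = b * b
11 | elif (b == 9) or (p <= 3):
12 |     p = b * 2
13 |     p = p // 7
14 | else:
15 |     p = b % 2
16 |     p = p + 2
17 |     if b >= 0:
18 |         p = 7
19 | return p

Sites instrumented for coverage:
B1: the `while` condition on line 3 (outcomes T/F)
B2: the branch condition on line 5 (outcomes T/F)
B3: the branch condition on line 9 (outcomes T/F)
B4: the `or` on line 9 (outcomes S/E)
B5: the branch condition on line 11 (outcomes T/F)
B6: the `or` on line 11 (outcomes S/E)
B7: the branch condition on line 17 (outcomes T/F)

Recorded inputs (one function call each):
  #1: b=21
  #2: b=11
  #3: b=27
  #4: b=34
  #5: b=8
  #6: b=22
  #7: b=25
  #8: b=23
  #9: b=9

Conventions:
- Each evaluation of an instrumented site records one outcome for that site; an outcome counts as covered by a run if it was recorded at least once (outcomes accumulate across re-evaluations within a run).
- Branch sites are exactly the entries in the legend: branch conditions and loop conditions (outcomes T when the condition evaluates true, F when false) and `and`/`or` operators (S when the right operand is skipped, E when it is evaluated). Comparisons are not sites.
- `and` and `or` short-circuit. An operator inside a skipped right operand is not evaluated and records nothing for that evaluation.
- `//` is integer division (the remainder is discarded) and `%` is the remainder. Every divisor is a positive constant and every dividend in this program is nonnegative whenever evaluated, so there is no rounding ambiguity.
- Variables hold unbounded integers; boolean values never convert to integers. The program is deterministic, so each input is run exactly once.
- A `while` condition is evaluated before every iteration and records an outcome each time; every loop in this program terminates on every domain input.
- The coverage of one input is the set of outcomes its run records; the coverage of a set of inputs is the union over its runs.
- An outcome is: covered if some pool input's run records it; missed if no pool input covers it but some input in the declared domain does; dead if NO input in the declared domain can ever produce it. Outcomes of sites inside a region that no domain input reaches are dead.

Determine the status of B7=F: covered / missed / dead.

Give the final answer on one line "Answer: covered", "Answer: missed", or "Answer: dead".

no pool input records B7=F
checking all 35 inputs in the declared domain: B7=F is never recorded -> dead

Answer: dead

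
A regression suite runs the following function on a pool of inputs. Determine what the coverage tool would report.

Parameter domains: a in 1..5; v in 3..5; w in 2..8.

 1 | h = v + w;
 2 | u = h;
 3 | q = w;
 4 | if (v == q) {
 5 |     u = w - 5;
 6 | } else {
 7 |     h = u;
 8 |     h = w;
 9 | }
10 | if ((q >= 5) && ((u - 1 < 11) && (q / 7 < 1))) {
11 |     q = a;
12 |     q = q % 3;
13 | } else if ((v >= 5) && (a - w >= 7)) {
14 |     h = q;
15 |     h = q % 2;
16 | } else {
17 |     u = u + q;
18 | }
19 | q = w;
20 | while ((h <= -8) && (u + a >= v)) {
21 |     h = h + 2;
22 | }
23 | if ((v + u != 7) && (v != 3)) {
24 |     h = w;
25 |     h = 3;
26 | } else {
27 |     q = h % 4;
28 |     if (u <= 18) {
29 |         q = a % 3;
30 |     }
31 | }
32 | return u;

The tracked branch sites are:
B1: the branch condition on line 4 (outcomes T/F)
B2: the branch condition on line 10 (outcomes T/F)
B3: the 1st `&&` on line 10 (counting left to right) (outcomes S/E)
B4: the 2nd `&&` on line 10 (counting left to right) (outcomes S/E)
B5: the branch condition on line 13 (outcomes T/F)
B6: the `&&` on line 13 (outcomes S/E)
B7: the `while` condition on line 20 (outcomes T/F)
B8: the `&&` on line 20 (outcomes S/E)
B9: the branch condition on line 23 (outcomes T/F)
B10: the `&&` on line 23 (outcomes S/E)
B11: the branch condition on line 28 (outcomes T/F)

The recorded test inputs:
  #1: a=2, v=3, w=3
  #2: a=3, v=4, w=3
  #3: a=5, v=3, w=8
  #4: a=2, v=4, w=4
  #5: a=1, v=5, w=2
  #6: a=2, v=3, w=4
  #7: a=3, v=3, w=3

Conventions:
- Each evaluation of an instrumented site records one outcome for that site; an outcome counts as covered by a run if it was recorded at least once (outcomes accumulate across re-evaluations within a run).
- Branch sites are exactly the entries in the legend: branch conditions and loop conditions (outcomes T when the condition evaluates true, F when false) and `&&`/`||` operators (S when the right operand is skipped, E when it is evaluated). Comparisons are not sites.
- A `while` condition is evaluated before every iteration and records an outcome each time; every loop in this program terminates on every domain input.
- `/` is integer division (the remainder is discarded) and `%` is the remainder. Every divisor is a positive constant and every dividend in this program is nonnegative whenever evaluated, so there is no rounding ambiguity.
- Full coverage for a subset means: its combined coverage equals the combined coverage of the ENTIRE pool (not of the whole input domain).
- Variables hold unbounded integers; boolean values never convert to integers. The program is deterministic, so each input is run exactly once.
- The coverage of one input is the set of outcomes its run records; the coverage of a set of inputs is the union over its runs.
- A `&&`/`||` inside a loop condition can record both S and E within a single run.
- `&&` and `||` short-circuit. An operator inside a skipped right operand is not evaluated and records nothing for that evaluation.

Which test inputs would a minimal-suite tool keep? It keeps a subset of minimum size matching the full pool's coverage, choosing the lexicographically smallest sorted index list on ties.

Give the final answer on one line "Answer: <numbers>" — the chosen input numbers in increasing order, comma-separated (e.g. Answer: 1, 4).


input #1, a=2, v=3, w=3: events B1->T, B3->S, B2->F, B6->S, B5->F, B8->S, B7->F, B10->E, B9->F, B11->T; outcomes B1=T, B2=F, B3=S, B5=F, B6=S, B7=F, B8=S, B9=F, B10=E, B11=T
input #2, a=3, v=4, w=3: events B1->F, B3->S, B2->F, B6->S, B5->F, B8->S, B7->F, B10->E, B9->T; outcomes B1=F, B2=F, B3=S, B5=F, B6=S, B7=F, B8=S, B9=T, B10=E
input #3, a=5, v=3, w=8: events B1->F, B3->E, B4->E, B2->F, B6->S, B5->F, B8->S, B7->F, B10->E, B9->F, B11->F; outcomes B1=F, B2=F, B3=E, B4=E, B5=F, B6=S, B7=F, B8=S, B9=F, B10=E, B11=F
input #4, a=2, v=4, w=4: events B1->T, B3->S, B2->F, B6->S, B5->F, B8->S, B7->F, B10->S, B9->F, B11->T; outcomes B1=T, B2=F, B3=S, B5=F, B6=S, B7=F, B8=S, B9=F, B10=S, B11=T
input #5, a=1, v=5, w=2: events B1->F, B3->S, B2->F, B6->E, B5->F, B8->S, B7->F, B10->E, B9->T; outcomes B1=F, B2=F, B3=S, B5=F, B6=E, B7=F, B8=S, B9=T, B10=E
input #6, a=2, v=3, w=4: events B1->F, B3->S, B2->F, B6->S, B5->F, B8->S, B7->F, B10->E, B9->F, B11->T; outcomes B1=F, B2=F, B3=S, B5=F, B6=S, B7=F, B8=S, B9=F, B10=E, B11=T
input #7, a=3, v=3, w=3: events B1->T, B3->S, B2->F, B6->S, B5->F, B8->S, B7->F, B10->E, B9->F, B11->T; outcomes B1=T, B2=F, B3=S, B5=F, B6=S, B7=F, B8=S, B9=F, B10=E, B11=T
together the pool reaches 17 outcomes: B1=T, B1=F, B2=F, B3=S, B3=E, B4=E, B5=F, B6=S, B6=E, B7=F, B8=S, B9=T, B9=F, B10=S, B10=E, B11=T, B11=F
every size-1 subset falls short of the 17 outcomes (best: 11/17)
every size-2 subset falls short of the 17 outcomes (best: 15/17)
the canonical winner is {3, 4, 5}: size 3, full 17-outcome coverage, earliest index list among size-3 covers
Answer: 3, 4, 5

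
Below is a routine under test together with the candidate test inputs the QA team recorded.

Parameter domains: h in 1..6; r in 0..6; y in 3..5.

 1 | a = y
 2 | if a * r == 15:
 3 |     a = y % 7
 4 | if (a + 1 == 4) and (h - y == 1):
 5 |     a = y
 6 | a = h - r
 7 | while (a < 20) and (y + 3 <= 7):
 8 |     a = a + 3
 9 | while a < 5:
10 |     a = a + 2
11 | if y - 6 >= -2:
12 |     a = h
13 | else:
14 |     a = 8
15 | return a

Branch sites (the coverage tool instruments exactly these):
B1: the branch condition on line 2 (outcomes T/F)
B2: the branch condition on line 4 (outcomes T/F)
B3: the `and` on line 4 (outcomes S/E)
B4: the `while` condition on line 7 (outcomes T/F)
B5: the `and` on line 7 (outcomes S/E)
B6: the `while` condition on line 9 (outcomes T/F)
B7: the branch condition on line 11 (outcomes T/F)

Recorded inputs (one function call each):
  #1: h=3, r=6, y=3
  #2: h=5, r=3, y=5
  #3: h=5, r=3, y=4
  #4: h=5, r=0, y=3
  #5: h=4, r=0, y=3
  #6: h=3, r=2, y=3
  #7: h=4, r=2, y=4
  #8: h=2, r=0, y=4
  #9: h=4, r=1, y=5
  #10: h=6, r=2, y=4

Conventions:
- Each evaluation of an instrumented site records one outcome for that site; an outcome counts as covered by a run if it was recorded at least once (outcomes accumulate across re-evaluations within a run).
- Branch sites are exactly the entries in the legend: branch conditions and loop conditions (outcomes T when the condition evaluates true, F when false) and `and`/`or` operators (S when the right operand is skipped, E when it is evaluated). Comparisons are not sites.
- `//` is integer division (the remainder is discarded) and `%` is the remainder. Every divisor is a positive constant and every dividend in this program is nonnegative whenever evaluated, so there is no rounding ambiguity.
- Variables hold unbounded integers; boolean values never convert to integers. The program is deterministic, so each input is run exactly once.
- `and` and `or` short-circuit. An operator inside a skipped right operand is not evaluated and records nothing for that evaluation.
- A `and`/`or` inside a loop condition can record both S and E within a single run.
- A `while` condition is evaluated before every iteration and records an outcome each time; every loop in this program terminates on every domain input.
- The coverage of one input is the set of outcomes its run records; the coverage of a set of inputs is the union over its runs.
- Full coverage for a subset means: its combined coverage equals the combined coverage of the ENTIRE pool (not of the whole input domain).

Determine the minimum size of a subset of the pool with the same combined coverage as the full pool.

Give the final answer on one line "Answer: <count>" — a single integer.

#1 (h=3, r=6, y=3) -> B1->F, B3->E, B2->F, B5->E, B4->T, B5->E, B4->T, B5->E, B4->T, B5->E, B4->T, B5->E, B4->T, B5->E, ...; covered: B1=F, B2=F, B3=E, B4=T, B4=F, B5=S, B5=E, B6=F, B7=F
#2 (h=5, r=3, y=5) -> B1->T, B3->S, B2->F, B5->E, B4->F, B6->T, B6->T, B6->F, B7->T; covered: B1=T, B2=F, B3=S, B4=F, B5=E, B6=T, B6=F, B7=T
#3 (h=5, r=3, y=4) -> B1->F, B3->S, B2->F, B5->E, B4->T, B5->E, B4->T, B5->E, B4->T, B5->E, B4->T, B5->E, B4->T, B5->E, ...; covered: B1=F, B2=F, B3=S, B4=T, B4=F, B5=S, B5=E, B6=F, B7=T
#4 (h=5, r=0, y=3) -> B1->F, B3->E, B2->F, B5->E, B4->T, B5->E, B4->T, B5->E, B4->T, B5->E, B4->T, B5->E, B4->T, B5->S, ...; covered: B1=F, B2=F, B3=E, B4=T, B4=F, B5=S, B5=E, B6=F, B7=F
#5 (h=4, r=0, y=3) -> B1->F, B3->E, B2->T, B5->E, B4->T, B5->E, B4->T, B5->E, B4->T, B5->E, B4->T, B5->E, B4->T, B5->E, ...; covered: B1=F, B2=T, B3=E, B4=T, B4=F, B5=S, B5=E, B6=F, B7=F
#6 (h=3, r=2, y=3) -> B1->F, B3->E, B2->F, B5->E, B4->T, B5->E, B4->T, B5->E, B4->T, B5->E, B4->T, B5->E, B4->T, B5->E, ...; covered: B1=F, B2=F, B3=E, B4=T, B4=F, B5=S, B5=E, B6=F, B7=F
#7 (h=4, r=2, y=4) -> B1->F, B3->S, B2->F, B5->E, B4->T, B5->E, B4->T, B5->E, B4->T, B5->E, B4->T, B5->E, B4->T, B5->E, ...; covered: B1=F, B2=F, B3=S, B4=T, B4=F, B5=S, B5=E, B6=F, B7=T
#8 (h=2, r=0, y=4) -> B1->F, B3->S, B2->F, B5->E, B4->T, B5->E, B4->T, B5->E, B4->T, B5->E, B4->T, B5->E, B4->T, B5->E, ...; covered: B1=F, B2=F, B3=S, B4=T, B4=F, B5=S, B5=E, B6=F, B7=T
#9 (h=4, r=1, y=5) -> B1->F, B3->S, B2->F, B5->E, B4->F, B6->T, B6->F, B7->T; covered: B1=F, B2=F, B3=S, B4=F, B5=E, B6=T, B6=F, B7=T
#10 (h=6, r=2, y=4) -> B1->F, B3->S, B2->F, B5->E, B4->T, B5->E, B4->T, B5->E, B4->T, B5->E, B4->T, B5->E, B4->T, B5->E, ...; covered: B1=F, B2=F, B3=S, B4=T, B4=F, B5=S, B5=E, B6=F, B7=T
pool-wide coverage (14 outcomes): B1=T, B1=F, B2=T, B2=F, B3=S, B3=E, B4=T, B4=F, B5=S, B5=E, B6=T, B6=F, B7=T, B7=F
no size-1 subset reaches all 14 outcomes (best union: 9/14)
the canonical winner is {2, 5}: size 2, full 14-outcome coverage, earliest index list among size-2 covers

Answer: 2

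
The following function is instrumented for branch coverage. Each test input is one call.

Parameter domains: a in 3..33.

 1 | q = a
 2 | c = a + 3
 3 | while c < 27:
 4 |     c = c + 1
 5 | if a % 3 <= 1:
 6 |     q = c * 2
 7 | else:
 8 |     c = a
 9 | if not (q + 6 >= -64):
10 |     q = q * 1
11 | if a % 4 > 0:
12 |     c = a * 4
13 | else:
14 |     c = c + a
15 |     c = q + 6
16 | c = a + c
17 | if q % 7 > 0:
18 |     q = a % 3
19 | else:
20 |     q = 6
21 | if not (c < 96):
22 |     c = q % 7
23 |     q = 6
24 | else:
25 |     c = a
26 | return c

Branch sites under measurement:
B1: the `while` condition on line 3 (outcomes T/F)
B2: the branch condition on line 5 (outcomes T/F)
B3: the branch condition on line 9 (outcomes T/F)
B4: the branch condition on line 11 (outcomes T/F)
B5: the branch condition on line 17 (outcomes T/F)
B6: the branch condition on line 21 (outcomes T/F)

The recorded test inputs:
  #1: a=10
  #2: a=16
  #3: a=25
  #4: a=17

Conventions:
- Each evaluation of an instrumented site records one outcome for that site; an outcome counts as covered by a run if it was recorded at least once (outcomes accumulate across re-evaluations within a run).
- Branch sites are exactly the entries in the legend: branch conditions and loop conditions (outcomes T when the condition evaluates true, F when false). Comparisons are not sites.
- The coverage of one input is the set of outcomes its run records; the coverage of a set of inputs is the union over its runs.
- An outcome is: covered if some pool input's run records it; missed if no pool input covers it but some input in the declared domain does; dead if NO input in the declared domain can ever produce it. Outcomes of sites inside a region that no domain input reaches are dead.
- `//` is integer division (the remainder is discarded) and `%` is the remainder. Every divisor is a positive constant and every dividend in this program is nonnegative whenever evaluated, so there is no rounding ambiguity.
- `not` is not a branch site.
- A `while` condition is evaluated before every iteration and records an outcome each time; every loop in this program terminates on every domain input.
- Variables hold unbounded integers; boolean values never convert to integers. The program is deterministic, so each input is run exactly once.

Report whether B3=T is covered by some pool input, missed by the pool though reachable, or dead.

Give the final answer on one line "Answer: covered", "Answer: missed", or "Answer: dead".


no pool input records B3=T
checking all 31 inputs in the declared domain: B3=T is never recorded -> dead
Answer: dead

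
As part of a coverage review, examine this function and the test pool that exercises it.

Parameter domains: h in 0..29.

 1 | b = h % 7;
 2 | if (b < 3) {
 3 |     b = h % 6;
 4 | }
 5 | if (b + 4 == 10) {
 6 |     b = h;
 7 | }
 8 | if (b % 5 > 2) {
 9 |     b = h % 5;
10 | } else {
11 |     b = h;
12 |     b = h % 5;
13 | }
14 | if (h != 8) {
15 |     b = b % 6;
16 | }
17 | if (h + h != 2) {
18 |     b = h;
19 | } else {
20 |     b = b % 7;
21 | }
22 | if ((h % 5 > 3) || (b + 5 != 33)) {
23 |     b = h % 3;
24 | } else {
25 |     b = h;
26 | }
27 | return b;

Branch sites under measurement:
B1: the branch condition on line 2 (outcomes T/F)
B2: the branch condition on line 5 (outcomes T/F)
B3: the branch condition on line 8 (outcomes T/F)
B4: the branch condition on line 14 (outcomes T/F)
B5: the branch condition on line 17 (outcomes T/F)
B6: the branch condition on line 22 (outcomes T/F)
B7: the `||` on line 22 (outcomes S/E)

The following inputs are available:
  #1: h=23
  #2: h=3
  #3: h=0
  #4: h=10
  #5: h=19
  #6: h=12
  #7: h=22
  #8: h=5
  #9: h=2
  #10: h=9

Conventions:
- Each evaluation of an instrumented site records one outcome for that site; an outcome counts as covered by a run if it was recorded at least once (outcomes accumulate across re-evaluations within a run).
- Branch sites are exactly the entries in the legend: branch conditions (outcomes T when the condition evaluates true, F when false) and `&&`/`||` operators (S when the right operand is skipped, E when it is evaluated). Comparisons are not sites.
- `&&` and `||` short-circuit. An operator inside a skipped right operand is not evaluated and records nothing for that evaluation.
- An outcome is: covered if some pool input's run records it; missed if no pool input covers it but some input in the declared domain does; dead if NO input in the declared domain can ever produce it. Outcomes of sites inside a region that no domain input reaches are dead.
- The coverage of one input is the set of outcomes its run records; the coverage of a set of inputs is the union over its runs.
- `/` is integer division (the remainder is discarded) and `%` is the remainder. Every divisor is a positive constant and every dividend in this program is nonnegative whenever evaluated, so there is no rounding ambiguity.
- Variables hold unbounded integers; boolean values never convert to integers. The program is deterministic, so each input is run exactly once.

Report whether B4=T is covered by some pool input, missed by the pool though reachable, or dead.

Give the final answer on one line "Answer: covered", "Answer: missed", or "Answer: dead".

B4=T is recorded by pool input(s) 1, 2, 3, 4, 5, 6, 7, 8, 9, 10 -> covered

Answer: covered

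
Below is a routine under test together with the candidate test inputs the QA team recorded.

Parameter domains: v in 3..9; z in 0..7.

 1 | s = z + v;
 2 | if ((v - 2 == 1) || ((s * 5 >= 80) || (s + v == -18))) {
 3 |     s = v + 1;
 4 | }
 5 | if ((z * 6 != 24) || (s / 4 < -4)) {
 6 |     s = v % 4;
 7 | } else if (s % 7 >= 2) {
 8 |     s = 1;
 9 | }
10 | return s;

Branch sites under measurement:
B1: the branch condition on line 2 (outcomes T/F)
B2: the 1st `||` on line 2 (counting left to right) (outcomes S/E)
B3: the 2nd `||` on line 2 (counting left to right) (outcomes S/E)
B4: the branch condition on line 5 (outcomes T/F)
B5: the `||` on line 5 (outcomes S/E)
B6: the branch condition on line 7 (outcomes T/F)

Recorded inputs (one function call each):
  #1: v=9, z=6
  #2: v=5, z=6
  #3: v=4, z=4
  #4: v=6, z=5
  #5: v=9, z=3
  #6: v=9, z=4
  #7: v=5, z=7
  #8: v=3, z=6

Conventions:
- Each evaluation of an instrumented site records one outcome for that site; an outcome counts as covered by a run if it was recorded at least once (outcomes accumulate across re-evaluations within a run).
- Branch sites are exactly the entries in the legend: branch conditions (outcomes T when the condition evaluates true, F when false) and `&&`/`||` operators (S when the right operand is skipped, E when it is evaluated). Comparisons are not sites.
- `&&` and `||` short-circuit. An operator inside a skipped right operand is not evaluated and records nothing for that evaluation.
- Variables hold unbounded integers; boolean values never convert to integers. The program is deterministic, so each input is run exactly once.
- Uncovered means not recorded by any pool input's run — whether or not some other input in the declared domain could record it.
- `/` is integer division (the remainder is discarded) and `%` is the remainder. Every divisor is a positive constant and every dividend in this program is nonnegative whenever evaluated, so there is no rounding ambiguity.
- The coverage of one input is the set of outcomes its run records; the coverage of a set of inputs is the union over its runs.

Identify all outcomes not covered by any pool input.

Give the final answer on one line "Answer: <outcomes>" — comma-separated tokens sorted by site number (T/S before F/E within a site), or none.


input #1, v=9, z=6: outcomes B1=F, B2=E, B3=E, B4=T, B5=S
input #2, v=5, z=6: outcomes B1=F, B2=E, B3=E, B4=T, B5=S
input #3, v=4, z=4: outcomes B1=F, B2=E, B3=E, B4=F, B5=E, B6=F
input #4, v=6, z=5: outcomes B1=F, B2=E, B3=E, B4=T, B5=S
input #5, v=9, z=3: outcomes B1=F, B2=E, B3=E, B4=T, B5=S
input #6, v=9, z=4: outcomes B1=F, B2=E, B3=E, B4=F, B5=E, B6=T
input #7, v=5, z=7: outcomes B1=F, B2=E, B3=E, B4=T, B5=S
input #8, v=3, z=6: outcomes B1=T, B2=S, B4=T, B5=S
union over the pool: B1=T, B1=F, B2=S, B2=E, B3=E, B4=T, B4=F, B5=S, B5=E, B6=T, B6=F
uncovered (1 of 12): B3=S
Answer: B3=S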